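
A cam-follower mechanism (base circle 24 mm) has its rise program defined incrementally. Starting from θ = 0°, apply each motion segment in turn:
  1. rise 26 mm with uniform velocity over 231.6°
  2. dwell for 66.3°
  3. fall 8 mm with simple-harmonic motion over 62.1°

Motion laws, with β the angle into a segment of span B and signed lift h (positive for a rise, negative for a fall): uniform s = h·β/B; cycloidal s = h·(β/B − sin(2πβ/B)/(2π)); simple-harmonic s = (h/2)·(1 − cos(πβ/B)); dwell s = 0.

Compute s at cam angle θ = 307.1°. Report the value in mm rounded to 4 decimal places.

seg 1 [0°–231.6°] uniform, h=26: full span → s += 26 → s = 26.0000
seg 2 [231.6°–297.9°] dwell: s stays 26.0000
seg 3 [297.9°–360°] simple-harmonic, h=-8: θ=307.1° here. β=9.2, B=62.1. -8/2·(1 − cos(π·0.1481)) = -0.4255 → s = 25.5745

25.5745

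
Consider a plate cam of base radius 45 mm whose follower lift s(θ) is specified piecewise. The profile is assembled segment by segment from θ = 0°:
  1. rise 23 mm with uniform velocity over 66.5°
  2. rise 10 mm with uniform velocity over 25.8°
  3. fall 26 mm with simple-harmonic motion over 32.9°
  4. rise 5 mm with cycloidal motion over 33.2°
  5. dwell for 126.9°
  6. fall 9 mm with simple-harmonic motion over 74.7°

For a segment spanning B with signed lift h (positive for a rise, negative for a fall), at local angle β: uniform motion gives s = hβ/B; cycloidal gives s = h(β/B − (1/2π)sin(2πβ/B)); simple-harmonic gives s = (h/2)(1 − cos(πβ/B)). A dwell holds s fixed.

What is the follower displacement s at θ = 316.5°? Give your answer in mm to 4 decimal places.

seg 1 [0°–66.5°] uniform, h=23: full span → s += 23 → s = 23.0000
seg 2 [66.5°–92.3°] uniform, h=10: full span → s += 10 → s = 33.0000
seg 3 [92.3°–125.2°] simple-harmonic, h=-26: full span → s += -26 → s = 7.0000
seg 4 [125.2°–158.4°] cycloidal, h=5: full span → s += 5 → s = 12.0000
seg 5 [158.4°–285.3°] dwell: s stays 12.0000
seg 6 [285.3°–360°] simple-harmonic, h=-9: θ=316.5° here. β=31.2, B=74.7. -9/2·(1 − cos(π·0.4177)) = -3.3490 → s = 8.6510

8.6510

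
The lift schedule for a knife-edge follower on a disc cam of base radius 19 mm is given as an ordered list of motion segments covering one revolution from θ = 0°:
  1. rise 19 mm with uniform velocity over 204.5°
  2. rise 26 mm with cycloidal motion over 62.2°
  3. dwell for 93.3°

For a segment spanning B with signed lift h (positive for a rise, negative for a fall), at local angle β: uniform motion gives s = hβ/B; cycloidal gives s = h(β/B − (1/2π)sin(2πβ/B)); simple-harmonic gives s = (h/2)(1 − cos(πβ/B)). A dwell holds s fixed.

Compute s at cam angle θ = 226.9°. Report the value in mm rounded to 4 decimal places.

seg 1 [0°–204.5°] uniform, h=19: full span → s += 19 → s = 19.0000
seg 2 [204.5°–266.7°] cycloidal, h=26: θ=226.9° here. β=22.4, B=62.2. 26·(0.3601 − sin(2π·0.3601)/(2π)) = 6.1771 → s = 25.1771

25.1771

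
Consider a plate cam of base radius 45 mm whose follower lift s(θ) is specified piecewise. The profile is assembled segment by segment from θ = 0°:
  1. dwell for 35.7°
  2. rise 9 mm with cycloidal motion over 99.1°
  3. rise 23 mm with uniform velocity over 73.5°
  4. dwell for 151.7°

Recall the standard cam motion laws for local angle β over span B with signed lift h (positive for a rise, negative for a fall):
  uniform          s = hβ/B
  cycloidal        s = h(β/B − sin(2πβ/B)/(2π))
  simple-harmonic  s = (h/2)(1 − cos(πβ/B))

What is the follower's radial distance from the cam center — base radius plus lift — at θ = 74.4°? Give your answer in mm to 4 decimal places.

seg 1 [0°–35.7°] dwell: s stays 0.0000
seg 2 [35.7°–134.8°] cycloidal, h=9: θ=74.4° here. β=38.7, B=99.1. 9·(0.3905 − sin(2π·0.3905)/(2π)) = 2.6052 → s = 2.6052
radial distance = base radius + s = 45 + 2.6052 = 47.6052

47.6052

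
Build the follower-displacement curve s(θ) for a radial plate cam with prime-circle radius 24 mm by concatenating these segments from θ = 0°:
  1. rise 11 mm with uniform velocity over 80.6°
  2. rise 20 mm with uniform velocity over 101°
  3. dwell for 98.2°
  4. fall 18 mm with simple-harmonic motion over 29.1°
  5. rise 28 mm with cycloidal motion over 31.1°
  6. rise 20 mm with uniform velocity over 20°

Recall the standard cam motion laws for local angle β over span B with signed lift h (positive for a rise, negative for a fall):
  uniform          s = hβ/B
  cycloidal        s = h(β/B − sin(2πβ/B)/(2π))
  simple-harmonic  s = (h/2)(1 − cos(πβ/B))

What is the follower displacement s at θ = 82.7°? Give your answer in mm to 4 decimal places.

seg 1 [0°–80.6°] uniform, h=11: full span → s += 11 → s = 11.0000
seg 2 [80.6°–181.6°] uniform, h=20: θ=82.7° here. β=2.1, B=101. 20·2.1/101 = 0.4158 → s = 11.4158

11.4158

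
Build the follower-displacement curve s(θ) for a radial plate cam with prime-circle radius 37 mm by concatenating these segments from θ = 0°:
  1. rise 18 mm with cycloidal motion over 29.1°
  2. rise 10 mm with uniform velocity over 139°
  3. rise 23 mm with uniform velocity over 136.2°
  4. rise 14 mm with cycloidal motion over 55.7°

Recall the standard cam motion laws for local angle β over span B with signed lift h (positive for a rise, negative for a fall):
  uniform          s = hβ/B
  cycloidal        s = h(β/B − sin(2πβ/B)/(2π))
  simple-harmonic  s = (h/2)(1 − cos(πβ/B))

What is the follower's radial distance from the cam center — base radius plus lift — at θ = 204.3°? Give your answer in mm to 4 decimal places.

seg 1 [0°–29.1°] cycloidal, h=18: full span → s += 18 → s = 18.0000
seg 2 [29.1°–168.1°] uniform, h=10: full span → s += 10 → s = 28.0000
seg 3 [168.1°–304.3°] uniform, h=23: θ=204.3° here. β=36.2, B=136.2. 23·36.2/136.2 = 6.1131 → s = 34.1131
radial distance = base radius + s = 37 + 34.1131 = 71.1131

71.1131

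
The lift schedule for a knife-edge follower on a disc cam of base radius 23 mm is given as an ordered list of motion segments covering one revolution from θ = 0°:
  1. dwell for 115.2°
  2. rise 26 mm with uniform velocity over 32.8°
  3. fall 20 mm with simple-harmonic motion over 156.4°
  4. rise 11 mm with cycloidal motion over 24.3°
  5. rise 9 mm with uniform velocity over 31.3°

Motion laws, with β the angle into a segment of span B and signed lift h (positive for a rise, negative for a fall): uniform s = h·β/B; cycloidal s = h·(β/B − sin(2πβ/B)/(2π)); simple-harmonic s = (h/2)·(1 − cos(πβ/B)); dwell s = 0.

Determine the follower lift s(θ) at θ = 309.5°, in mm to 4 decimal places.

seg 1 [0°–115.2°] dwell: s stays 0.0000
seg 2 [115.2°–148°] uniform, h=26: full span → s += 26 → s = 26.0000
seg 3 [148°–304.4°] simple-harmonic, h=-20: full span → s += -20 → s = 6.0000
seg 4 [304.4°–328.7°] cycloidal, h=11: θ=309.5° here. β=5.1, B=24.3. 11·(0.2099 − sin(2π·0.2099)/(2π)) = 0.6133 → s = 6.6133

6.6133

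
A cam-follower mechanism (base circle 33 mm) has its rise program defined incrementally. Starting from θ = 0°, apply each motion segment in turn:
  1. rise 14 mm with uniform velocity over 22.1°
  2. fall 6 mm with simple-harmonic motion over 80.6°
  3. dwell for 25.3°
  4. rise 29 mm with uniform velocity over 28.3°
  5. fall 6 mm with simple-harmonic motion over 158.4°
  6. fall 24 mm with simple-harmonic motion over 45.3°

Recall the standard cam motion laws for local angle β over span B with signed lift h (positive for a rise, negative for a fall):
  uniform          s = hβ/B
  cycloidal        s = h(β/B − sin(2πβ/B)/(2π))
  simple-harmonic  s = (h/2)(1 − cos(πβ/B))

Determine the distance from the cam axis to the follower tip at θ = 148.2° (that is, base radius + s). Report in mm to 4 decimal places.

seg 1 [0°–22.1°] uniform, h=14: full span → s += 14 → s = 14.0000
seg 2 [22.1°–102.7°] simple-harmonic, h=-6: full span → s += -6 → s = 8.0000
seg 3 [102.7°–128°] dwell: s stays 8.0000
seg 4 [128°–156.3°] uniform, h=29: θ=148.2° here. β=20.2, B=28.3. 29·20.2/28.3 = 20.6996 → s = 28.6996
radial distance = base radius + s = 33 + 28.6996 = 61.6996

61.6996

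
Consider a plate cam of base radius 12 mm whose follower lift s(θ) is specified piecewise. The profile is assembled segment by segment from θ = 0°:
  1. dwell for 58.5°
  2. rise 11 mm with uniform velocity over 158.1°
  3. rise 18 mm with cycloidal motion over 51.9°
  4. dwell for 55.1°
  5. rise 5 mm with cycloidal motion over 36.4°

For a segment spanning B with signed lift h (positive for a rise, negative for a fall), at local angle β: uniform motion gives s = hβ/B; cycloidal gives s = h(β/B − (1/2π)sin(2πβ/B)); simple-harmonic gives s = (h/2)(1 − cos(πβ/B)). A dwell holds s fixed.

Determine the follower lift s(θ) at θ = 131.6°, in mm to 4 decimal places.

seg 1 [0°–58.5°] dwell: s stays 0.0000
seg 2 [58.5°–216.6°] uniform, h=11: θ=131.6° here. β=73.1, B=158.1. 11·73.1/158.1 = 5.0860 → s = 5.0860

5.0860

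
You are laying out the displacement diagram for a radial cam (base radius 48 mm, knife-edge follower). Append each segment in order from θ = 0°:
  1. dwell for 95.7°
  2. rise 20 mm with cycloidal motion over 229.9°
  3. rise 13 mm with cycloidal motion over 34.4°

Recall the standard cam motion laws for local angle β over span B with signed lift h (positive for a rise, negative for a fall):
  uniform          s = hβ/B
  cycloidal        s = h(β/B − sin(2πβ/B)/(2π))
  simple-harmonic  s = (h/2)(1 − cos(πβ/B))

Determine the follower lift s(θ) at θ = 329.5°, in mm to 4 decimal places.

seg 1 [0°–95.7°] dwell: s stays 0.0000
seg 2 [95.7°–325.6°] cycloidal, h=20: full span → s += 20 → s = 20.0000
seg 3 [325.6°–360°] cycloidal, h=13: θ=329.5° here. β=3.9, B=34.4. 13·(0.1134 − sin(2π·0.1134)/(2π)) = 0.1215 → s = 20.1215

20.1215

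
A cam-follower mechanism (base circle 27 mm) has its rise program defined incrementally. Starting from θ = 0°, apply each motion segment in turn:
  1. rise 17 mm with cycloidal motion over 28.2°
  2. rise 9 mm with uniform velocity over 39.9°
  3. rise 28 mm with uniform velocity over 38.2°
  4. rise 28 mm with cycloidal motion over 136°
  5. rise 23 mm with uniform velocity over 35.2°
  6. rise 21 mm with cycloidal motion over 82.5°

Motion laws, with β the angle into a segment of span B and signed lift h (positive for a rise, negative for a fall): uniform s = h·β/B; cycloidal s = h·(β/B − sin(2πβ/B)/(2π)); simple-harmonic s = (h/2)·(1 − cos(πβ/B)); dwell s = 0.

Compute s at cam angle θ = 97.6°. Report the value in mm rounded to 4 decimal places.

seg 1 [0°–28.2°] cycloidal, h=17: full span → s += 17 → s = 17.0000
seg 2 [28.2°–68.1°] uniform, h=9: full span → s += 9 → s = 26.0000
seg 3 [68.1°–106.3°] uniform, h=28: θ=97.6° here. β=29.5, B=38.2. 28·29.5/38.2 = 21.6230 → s = 47.6230

47.6230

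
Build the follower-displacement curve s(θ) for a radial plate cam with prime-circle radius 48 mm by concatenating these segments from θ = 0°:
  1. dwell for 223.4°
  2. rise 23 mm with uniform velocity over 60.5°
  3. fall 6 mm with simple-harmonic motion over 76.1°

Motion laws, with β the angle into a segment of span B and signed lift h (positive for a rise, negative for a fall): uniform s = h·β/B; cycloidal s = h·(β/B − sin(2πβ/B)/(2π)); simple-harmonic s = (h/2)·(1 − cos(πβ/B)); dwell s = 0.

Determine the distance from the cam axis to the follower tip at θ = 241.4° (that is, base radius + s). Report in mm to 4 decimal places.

seg 1 [0°–223.4°] dwell: s stays 0.0000
seg 2 [223.4°–283.9°] uniform, h=23: θ=241.4° here. β=18, B=60.5. 23·18/60.5 = 6.8430 → s = 6.8430
radial distance = base radius + s = 48 + 6.8430 = 54.8430

54.8430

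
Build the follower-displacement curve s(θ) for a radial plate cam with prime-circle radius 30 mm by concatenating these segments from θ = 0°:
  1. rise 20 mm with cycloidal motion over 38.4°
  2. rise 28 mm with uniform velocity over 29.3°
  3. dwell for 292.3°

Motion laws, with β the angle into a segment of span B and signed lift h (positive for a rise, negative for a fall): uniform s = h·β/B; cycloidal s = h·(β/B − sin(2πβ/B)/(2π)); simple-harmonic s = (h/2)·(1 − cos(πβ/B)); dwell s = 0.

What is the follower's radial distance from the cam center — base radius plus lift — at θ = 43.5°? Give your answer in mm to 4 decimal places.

seg 1 [0°–38.4°] cycloidal, h=20: full span → s += 20 → s = 20.0000
seg 2 [38.4°–67.7°] uniform, h=28: θ=43.5° here. β=5.1, B=29.3. 28·5.1/29.3 = 4.8737 → s = 24.8737
radial distance = base radius + s = 30 + 24.8737 = 54.8737

54.8737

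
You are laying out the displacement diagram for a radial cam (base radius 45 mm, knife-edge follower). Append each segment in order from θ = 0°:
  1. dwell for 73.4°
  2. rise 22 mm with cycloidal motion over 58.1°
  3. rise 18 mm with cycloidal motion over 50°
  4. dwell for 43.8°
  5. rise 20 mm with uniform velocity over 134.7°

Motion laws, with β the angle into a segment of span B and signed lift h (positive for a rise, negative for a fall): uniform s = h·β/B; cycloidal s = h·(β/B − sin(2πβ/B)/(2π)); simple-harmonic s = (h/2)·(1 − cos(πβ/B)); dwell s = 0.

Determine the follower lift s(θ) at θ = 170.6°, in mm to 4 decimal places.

seg 1 [0°–73.4°] dwell: s stays 0.0000
seg 2 [73.4°–131.5°] cycloidal, h=22: full span → s += 22 → s = 22.0000
seg 3 [131.5°–181.5°] cycloidal, h=18: θ=170.6° here. β=39.1, B=50. 18·(0.7820 − sin(2π·0.7820)/(2π)) = 16.8831 → s = 38.8831

38.8831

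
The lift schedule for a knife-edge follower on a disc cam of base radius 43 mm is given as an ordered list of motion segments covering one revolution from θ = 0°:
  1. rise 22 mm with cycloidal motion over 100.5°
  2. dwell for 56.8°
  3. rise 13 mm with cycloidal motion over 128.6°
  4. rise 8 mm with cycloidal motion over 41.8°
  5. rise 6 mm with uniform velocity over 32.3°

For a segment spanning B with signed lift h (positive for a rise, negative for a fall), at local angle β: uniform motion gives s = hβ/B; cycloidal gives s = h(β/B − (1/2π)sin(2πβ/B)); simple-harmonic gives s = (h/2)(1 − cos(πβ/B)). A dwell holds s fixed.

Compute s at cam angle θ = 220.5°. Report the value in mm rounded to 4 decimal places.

seg 1 [0°–100.5°] cycloidal, h=22: full span → s += 22 → s = 22.0000
seg 2 [100.5°–157.3°] dwell: s stays 22.0000
seg 3 [157.3°–285.9°] cycloidal, h=13: θ=220.5° here. β=63.2, B=128.6. 13·(0.4914 − sin(2π·0.4914)/(2π)) = 6.2777 → s = 28.2777

28.2777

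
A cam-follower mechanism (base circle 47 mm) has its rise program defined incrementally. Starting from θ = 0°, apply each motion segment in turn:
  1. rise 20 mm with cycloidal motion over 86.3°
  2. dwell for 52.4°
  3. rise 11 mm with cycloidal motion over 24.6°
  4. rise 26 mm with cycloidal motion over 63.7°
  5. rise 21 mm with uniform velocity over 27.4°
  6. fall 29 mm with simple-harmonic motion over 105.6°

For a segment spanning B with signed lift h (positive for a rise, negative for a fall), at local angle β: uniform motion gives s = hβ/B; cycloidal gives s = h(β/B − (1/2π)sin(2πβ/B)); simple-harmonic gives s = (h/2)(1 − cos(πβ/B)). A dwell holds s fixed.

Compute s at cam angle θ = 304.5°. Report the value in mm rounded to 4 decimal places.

seg 1 [0°–86.3°] cycloidal, h=20: full span → s += 20 → s = 20.0000
seg 2 [86.3°–138.7°] dwell: s stays 20.0000
seg 3 [138.7°–163.3°] cycloidal, h=11: full span → s += 11 → s = 31.0000
seg 4 [163.3°–227°] cycloidal, h=26: full span → s += 26 → s = 57.0000
seg 5 [227°–254.4°] uniform, h=21: full span → s += 21 → s = 78.0000
seg 6 [254.4°–360°] simple-harmonic, h=-29: θ=304.5° here. β=50.1, B=105.6. -29/2·(1 − cos(π·0.4744)) = -13.3365 → s = 64.6635

64.6635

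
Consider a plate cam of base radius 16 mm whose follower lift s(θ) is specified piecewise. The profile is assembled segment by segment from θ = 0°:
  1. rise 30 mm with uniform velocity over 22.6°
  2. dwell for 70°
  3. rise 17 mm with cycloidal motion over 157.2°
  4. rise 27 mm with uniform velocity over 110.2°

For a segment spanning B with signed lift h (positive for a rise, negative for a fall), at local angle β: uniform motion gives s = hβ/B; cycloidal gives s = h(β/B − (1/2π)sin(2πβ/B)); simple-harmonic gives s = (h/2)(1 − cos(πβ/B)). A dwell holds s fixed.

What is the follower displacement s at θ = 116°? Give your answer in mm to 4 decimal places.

seg 1 [0°–22.6°] uniform, h=30: full span → s += 30 → s = 30.0000
seg 2 [22.6°–92.6°] dwell: s stays 30.0000
seg 3 [92.6°–249.8°] cycloidal, h=17: θ=116° here. β=23.4, B=157.2. 17·(0.1489 − sin(2π·0.1489)/(2π)) = 0.3531 → s = 30.3531

30.3531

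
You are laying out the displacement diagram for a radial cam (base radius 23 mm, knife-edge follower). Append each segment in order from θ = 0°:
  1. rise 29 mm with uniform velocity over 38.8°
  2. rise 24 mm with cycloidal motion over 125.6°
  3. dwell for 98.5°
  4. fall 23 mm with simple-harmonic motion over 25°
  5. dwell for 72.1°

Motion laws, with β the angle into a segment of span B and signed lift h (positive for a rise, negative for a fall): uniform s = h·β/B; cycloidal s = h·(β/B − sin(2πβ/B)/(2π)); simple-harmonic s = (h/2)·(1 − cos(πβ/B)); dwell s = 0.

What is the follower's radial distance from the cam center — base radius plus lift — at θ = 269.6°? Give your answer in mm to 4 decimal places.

seg 1 [0°–38.8°] uniform, h=29: full span → s += 29 → s = 29.0000
seg 2 [38.8°–164.4°] cycloidal, h=24: full span → s += 24 → s = 53.0000
seg 3 [164.4°–262.9°] dwell: s stays 53.0000
seg 4 [262.9°–287.9°] simple-harmonic, h=-23: θ=269.6° here. β=6.7, B=25. -23/2·(1 − cos(π·0.2680)) = -3.8409 → s = 49.1591
radial distance = base radius + s = 23 + 49.1591 = 72.1591

72.1591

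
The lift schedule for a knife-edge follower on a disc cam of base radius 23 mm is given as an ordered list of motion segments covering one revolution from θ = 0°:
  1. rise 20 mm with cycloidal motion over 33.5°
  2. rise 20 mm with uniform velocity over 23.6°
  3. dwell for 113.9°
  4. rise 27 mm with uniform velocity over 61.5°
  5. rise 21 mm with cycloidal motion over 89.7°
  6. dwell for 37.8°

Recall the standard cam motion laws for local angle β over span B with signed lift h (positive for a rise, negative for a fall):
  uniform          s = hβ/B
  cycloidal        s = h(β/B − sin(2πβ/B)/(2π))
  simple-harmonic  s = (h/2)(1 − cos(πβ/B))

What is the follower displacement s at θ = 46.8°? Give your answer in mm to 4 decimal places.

seg 1 [0°–33.5°] cycloidal, h=20: full span → s += 20 → s = 20.0000
seg 2 [33.5°–57.1°] uniform, h=20: θ=46.8° here. β=13.3, B=23.6. 20·13.3/23.6 = 11.2712 → s = 31.2712

31.2712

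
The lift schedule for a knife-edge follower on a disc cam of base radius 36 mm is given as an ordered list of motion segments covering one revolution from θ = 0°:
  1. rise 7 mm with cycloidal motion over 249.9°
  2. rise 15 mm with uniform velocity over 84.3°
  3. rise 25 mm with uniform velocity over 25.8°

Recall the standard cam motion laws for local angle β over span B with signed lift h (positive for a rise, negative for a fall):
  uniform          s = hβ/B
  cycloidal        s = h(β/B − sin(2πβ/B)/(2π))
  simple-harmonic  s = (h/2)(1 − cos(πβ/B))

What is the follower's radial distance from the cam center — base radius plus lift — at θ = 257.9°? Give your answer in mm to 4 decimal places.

seg 1 [0°–249.9°] cycloidal, h=7: full span → s += 7 → s = 7.0000
seg 2 [249.9°–334.2°] uniform, h=15: θ=257.9° here. β=8, B=84.3. 15·8/84.3 = 1.4235 → s = 8.4235
radial distance = base radius + s = 36 + 8.4235 = 44.4235

44.4235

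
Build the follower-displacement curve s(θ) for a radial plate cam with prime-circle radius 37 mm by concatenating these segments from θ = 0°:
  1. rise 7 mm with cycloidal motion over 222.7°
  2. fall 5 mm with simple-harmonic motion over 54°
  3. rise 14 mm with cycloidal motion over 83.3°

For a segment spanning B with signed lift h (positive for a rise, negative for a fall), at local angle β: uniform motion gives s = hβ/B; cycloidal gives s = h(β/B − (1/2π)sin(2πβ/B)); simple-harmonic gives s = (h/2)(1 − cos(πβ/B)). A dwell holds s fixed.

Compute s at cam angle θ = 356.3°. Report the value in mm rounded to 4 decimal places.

seg 1 [0°–222.7°] cycloidal, h=7: full span → s += 7 → s = 7.0000
seg 2 [222.7°–276.7°] simple-harmonic, h=-5: full span → s += -5 → s = 2.0000
seg 3 [276.7°–360°] cycloidal, h=14: θ=356.3° here. β=79.6, B=83.3. 14·(0.9556 − sin(2π·0.9556)/(2π)) = 13.9920 → s = 15.9920

15.9920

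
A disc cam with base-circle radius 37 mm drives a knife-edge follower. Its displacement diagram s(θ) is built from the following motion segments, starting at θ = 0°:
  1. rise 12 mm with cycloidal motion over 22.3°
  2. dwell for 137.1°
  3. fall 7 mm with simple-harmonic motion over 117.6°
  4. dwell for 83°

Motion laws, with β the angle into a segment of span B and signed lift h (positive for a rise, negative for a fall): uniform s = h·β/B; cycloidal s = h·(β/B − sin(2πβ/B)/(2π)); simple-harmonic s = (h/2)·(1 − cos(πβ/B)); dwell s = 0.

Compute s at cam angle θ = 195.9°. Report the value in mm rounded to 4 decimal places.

seg 1 [0°–22.3°] cycloidal, h=12: full span → s += 12 → s = 12.0000
seg 2 [22.3°–159.4°] dwell: s stays 12.0000
seg 3 [159.4°–277°] simple-harmonic, h=-7: θ=195.9° here. β=36.5, B=117.6. -7/2·(1 − cos(π·0.3104)) = -1.5361 → s = 10.4639

10.4639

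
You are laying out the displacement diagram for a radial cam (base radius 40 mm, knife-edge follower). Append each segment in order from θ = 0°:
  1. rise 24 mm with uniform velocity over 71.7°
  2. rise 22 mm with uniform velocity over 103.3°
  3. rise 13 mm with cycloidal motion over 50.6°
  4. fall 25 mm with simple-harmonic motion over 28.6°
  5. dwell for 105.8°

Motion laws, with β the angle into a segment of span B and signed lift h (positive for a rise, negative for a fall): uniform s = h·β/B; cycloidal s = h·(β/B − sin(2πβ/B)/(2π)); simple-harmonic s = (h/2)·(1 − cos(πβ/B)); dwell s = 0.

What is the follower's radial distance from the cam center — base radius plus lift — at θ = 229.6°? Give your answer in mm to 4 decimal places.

seg 1 [0°–71.7°] uniform, h=24: full span → s += 24 → s = 24.0000
seg 2 [71.7°–175°] uniform, h=22: full span → s += 22 → s = 46.0000
seg 3 [175°–225.6°] cycloidal, h=13: full span → s += 13 → s = 59.0000
seg 4 [225.6°–254.2°] simple-harmonic, h=-25: θ=229.6° here. β=4, B=28.6. -25/2·(1 − cos(π·0.1399)) = -1.1873 → s = 57.8127
radial distance = base radius + s = 40 + 57.8127 = 97.8127

97.8127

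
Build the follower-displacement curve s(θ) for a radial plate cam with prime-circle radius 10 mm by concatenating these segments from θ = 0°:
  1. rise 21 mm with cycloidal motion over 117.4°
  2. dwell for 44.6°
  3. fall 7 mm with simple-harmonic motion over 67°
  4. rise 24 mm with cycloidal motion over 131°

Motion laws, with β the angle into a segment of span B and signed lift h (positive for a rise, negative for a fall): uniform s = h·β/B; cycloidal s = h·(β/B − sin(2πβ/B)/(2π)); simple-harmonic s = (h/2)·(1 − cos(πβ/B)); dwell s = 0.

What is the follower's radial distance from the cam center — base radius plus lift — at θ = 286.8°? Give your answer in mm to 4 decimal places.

seg 1 [0°–117.4°] cycloidal, h=21: full span → s += 21 → s = 21.0000
seg 2 [117.4°–162°] dwell: s stays 21.0000
seg 3 [162°–229°] simple-harmonic, h=-7: full span → s += -7 → s = 14.0000
seg 4 [229°–360°] cycloidal, h=24: θ=286.8° here. β=57.8, B=131. 24·(0.4412 − sin(2π·0.4412)/(2π)) = 9.2105 → s = 23.2105
radial distance = base radius + s = 10 + 23.2105 = 33.2105

33.2105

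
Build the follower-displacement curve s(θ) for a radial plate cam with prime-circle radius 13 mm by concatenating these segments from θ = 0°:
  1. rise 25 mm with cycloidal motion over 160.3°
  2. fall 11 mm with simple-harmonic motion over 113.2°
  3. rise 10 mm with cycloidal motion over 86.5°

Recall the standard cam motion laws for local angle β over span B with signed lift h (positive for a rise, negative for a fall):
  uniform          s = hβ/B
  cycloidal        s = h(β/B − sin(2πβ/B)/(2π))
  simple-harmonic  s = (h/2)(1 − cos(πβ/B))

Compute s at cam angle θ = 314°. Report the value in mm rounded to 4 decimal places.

seg 1 [0°–160.3°] cycloidal, h=25: full span → s += 25 → s = 25.0000
seg 2 [160.3°–273.5°] simple-harmonic, h=-11: full span → s += -11 → s = 14.0000
seg 3 [273.5°–360°] cycloidal, h=10: θ=314° here. β=40.5, B=86.5. 10·(0.4682 − sin(2π·0.4682)/(2π)) = 4.3663 → s = 18.3663

18.3663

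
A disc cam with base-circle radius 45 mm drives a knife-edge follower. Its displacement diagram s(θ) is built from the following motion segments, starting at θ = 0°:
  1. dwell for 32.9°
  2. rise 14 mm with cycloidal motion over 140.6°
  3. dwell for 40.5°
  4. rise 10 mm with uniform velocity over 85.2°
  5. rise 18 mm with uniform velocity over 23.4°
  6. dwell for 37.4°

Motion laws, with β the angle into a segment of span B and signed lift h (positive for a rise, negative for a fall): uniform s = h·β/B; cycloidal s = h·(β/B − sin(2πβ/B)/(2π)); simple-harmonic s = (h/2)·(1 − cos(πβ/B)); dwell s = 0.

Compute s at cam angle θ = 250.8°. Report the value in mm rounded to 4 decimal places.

seg 1 [0°–32.9°] dwell: s stays 0.0000
seg 2 [32.9°–173.5°] cycloidal, h=14: full span → s += 14 → s = 14.0000
seg 3 [173.5°–214°] dwell: s stays 14.0000
seg 4 [214°–299.2°] uniform, h=10: θ=250.8° here. β=36.8, B=85.2. 10·36.8/85.2 = 4.3192 → s = 18.3192

18.3192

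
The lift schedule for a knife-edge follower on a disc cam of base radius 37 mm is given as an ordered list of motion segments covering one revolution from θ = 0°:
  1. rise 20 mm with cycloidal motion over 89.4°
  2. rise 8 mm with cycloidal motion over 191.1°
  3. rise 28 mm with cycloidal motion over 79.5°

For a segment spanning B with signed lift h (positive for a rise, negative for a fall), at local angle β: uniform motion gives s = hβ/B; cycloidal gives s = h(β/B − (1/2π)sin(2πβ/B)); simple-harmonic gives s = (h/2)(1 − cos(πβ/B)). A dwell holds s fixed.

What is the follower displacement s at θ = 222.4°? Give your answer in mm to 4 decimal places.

seg 1 [0°–89.4°] cycloidal, h=20: full span → s += 20 → s = 20.0000
seg 2 [89.4°–280.5°] cycloidal, h=8: θ=222.4° here. β=133, B=191.1. 8·(0.6960 − sin(2π·0.6960)/(2π)) = 6.7683 → s = 26.7683

26.7683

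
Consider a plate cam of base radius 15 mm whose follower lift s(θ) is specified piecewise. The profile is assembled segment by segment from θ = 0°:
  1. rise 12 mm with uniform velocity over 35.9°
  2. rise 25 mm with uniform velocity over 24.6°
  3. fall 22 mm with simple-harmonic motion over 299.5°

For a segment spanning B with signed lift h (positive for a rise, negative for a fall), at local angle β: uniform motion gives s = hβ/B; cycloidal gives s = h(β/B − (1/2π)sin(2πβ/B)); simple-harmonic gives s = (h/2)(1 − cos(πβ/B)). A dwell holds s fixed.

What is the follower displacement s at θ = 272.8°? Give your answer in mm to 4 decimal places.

seg 1 [0°–35.9°] uniform, h=12: full span → s += 12 → s = 12.0000
seg 2 [35.9°–60.5°] uniform, h=25: full span → s += 25 → s = 37.0000
seg 3 [60.5°–360°] simple-harmonic, h=-22: θ=272.8° here. β=212.3, B=299.5. -22/2·(1 − cos(π·0.7088)) = -17.7105 → s = 19.2895

19.2895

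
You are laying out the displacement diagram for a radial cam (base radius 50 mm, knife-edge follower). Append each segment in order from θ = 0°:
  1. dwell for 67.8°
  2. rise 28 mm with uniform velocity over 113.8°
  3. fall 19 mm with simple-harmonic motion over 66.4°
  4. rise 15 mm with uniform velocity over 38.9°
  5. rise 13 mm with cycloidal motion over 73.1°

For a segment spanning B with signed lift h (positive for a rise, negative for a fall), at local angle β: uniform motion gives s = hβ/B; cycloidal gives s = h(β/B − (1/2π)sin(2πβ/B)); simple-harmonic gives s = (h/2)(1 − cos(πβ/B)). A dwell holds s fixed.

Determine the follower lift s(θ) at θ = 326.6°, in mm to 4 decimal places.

seg 1 [0°–67.8°] dwell: s stays 0.0000
seg 2 [67.8°–181.6°] uniform, h=28: full span → s += 28 → s = 28.0000
seg 3 [181.6°–248°] simple-harmonic, h=-19: full span → s += -19 → s = 9.0000
seg 4 [248°–286.9°] uniform, h=15: full span → s += 15 → s = 24.0000
seg 5 [286.9°–360°] cycloidal, h=13: θ=326.6° here. β=39.7, B=73.1. 13·(0.5431 − sin(2π·0.5431)/(2π)) = 7.6136 → s = 31.6136

31.6136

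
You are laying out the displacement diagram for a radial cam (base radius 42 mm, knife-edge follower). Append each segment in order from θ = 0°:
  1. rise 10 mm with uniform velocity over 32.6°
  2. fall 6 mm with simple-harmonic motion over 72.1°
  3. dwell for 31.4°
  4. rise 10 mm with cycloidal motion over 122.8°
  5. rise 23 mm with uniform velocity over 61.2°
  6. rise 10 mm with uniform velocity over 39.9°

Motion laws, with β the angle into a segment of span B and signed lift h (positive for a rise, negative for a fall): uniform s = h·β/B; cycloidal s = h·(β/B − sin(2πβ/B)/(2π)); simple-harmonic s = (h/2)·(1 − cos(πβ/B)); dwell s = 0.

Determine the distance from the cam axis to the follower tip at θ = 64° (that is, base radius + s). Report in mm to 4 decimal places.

seg 1 [0°–32.6°] uniform, h=10: full span → s += 10 → s = 10.0000
seg 2 [32.6°–104.7°] simple-harmonic, h=-6: θ=64° here. β=31.4, B=72.1. -6/2·(1 − cos(π·0.4355)) = -2.3963 → s = 7.6037
radial distance = base radius + s = 42 + 7.6037 = 49.6037

49.6037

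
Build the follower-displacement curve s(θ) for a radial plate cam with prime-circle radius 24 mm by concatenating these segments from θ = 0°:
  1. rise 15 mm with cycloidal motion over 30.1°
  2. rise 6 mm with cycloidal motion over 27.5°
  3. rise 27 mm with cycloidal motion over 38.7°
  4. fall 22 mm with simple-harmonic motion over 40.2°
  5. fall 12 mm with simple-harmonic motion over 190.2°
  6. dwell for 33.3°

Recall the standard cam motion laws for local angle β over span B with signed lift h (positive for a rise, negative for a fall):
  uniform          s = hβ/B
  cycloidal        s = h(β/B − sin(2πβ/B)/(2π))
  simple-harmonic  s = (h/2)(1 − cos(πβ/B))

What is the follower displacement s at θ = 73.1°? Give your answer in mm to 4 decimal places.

seg 1 [0°–30.1°] cycloidal, h=15: full span → s += 15 → s = 15.0000
seg 2 [30.1°–57.6°] cycloidal, h=6: full span → s += 6 → s = 21.0000
seg 3 [57.6°–96.3°] cycloidal, h=27: θ=73.1° here. β=15.5, B=38.7. 27·(0.4005 − sin(2π·0.4005)/(2π)) = 8.2994 → s = 29.2994

29.2994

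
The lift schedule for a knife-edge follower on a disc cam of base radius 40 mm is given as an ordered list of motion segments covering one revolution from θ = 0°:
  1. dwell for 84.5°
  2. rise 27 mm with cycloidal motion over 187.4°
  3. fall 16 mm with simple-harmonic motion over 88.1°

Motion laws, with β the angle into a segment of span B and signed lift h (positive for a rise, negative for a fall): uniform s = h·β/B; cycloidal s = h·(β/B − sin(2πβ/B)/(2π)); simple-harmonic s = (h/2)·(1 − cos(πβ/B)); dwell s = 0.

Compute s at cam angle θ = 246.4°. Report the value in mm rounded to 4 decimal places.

seg 1 [0°–84.5°] dwell: s stays 0.0000
seg 2 [84.5°–271.9°] cycloidal, h=27: θ=246.4° here. β=161.9, B=187.4. 27·(0.8639 − sin(2π·0.8639)/(2π)) = 26.5685 → s = 26.5685

26.5685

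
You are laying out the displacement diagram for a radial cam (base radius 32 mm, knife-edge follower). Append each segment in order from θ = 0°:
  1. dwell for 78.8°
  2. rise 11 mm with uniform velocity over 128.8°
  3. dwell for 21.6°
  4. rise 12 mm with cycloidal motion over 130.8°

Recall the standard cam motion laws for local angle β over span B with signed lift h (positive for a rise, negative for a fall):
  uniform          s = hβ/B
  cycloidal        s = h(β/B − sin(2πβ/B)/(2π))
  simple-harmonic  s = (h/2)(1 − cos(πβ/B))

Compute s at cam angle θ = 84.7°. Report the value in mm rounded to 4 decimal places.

seg 1 [0°–78.8°] dwell: s stays 0.0000
seg 2 [78.8°–207.6°] uniform, h=11: θ=84.7° here. β=5.9, B=128.8. 11·5.9/128.8 = 0.5039 → s = 0.5039

0.5039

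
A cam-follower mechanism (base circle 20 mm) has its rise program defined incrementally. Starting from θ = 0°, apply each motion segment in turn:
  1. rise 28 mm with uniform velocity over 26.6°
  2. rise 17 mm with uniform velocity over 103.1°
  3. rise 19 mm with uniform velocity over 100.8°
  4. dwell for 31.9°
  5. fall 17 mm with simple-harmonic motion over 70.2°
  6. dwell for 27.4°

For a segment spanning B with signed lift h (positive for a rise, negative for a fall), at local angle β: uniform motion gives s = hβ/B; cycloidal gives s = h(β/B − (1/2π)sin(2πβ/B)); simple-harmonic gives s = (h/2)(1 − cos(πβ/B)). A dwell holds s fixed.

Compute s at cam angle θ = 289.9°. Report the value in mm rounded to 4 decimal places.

seg 1 [0°–26.6°] uniform, h=28: full span → s += 28 → s = 28.0000
seg 2 [26.6°–129.7°] uniform, h=17: full span → s += 17 → s = 45.0000
seg 3 [129.7°–230.5°] uniform, h=19: full span → s += 19 → s = 64.0000
seg 4 [230.5°–262.4°] dwell: s stays 64.0000
seg 5 [262.4°–332.6°] simple-harmonic, h=-17: θ=289.9° here. β=27.5, B=70.2. -17/2·(1 − cos(π·0.3917)) = -5.6644 → s = 58.3356

58.3356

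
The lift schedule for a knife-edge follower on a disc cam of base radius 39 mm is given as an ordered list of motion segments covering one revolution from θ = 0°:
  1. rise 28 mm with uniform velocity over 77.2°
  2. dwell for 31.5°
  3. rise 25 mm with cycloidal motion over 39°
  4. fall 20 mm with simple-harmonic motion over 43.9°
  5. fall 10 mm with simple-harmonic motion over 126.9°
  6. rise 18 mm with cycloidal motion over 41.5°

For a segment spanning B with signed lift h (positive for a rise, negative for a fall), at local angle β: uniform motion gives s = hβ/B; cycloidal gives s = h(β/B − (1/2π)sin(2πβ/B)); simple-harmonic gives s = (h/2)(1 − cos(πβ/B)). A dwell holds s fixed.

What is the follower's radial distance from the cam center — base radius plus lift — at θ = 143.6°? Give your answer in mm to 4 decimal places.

seg 1 [0°–77.2°] uniform, h=28: full span → s += 28 → s = 28.0000
seg 2 [77.2°–108.7°] dwell: s stays 28.0000
seg 3 [108.7°–147.7°] cycloidal, h=25: θ=143.6° here. β=34.9, B=39. 25·(0.8949 − sin(2π·0.8949)/(2π)) = 24.8130 → s = 52.8130
radial distance = base radius + s = 39 + 52.8130 = 91.8130

91.8130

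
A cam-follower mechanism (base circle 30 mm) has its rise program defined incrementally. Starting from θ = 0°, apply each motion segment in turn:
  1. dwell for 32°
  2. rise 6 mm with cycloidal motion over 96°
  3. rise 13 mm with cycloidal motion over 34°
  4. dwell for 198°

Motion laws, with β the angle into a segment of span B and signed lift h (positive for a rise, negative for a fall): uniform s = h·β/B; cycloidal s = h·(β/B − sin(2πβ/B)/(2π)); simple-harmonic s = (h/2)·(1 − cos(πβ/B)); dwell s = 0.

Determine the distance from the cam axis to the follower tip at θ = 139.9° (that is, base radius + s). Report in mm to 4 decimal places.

seg 1 [0°–32°] dwell: s stays 0.0000
seg 2 [32°–128°] cycloidal, h=6: full span → s += 6 → s = 6.0000
seg 3 [128°–162°] cycloidal, h=13: θ=139.9° here. β=11.9, B=34. 13·(0.3500 − sin(2π·0.3500)/(2π)) = 2.8761 → s = 8.8761
radial distance = base radius + s = 30 + 8.8761 = 38.8761

38.8761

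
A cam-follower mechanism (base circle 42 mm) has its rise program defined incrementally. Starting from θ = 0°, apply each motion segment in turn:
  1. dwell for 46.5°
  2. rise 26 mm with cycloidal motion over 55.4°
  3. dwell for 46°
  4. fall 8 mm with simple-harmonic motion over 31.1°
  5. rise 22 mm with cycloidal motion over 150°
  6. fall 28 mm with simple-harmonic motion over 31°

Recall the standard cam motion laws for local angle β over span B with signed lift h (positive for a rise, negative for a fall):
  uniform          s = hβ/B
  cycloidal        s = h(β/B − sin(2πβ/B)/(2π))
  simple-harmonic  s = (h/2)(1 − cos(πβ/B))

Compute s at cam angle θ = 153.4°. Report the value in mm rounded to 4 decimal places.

seg 1 [0°–46.5°] dwell: s stays 0.0000
seg 2 [46.5°–101.9°] cycloidal, h=26: full span → s += 26 → s = 26.0000
seg 3 [101.9°–147.9°] dwell: s stays 26.0000
seg 4 [147.9°–179°] simple-harmonic, h=-8: θ=153.4° here. β=5.5, B=31.1. -8/2·(1 − cos(π·0.1768)) = -0.6016 → s = 25.3984

25.3984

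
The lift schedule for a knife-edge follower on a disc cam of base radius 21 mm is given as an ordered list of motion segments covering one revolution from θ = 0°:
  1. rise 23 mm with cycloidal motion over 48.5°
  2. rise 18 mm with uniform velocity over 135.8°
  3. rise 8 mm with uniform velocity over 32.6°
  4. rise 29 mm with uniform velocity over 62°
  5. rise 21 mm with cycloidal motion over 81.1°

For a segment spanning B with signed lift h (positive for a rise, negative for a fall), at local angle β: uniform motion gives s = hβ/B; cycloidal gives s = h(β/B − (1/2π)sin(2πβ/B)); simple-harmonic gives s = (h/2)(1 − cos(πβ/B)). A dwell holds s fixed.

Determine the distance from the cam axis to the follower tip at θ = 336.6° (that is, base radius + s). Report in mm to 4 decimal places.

seg 1 [0°–48.5°] cycloidal, h=23: full span → s += 23 → s = 23.0000
seg 2 [48.5°–184.3°] uniform, h=18: full span → s += 18 → s = 41.0000
seg 3 [184.3°–216.9°] uniform, h=8: full span → s += 8 → s = 49.0000
seg 4 [216.9°–278.9°] uniform, h=29: full span → s += 29 → s = 78.0000
seg 5 [278.9°–360°] cycloidal, h=21: θ=336.6° here. β=57.7, B=81.1. 21·(0.7115 − sin(2π·0.7115)/(2π)) = 18.1856 → s = 96.1856
radial distance = base radius + s = 21 + 96.1856 = 117.1856

117.1856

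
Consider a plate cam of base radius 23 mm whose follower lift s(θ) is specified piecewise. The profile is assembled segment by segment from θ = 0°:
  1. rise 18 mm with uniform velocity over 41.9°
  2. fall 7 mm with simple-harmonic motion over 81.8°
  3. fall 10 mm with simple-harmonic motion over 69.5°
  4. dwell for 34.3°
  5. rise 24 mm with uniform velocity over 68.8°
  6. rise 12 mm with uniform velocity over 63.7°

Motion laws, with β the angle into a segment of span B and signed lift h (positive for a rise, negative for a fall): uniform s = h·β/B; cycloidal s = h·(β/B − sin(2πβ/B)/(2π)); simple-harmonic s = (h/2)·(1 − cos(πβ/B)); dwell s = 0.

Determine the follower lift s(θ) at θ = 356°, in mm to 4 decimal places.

seg 1 [0°–41.9°] uniform, h=18: full span → s += 18 → s = 18.0000
seg 2 [41.9°–123.7°] simple-harmonic, h=-7: full span → s += -7 → s = 11.0000
seg 3 [123.7°–193.2°] simple-harmonic, h=-10: full span → s += -10 → s = 1.0000
seg 4 [193.2°–227.5°] dwell: s stays 1.0000
seg 5 [227.5°–296.3°] uniform, h=24: full span → s += 24 → s = 25.0000
seg 6 [296.3°–360°] uniform, h=12: θ=356° here. β=59.7, B=63.7. 12·59.7/63.7 = 11.2465 → s = 36.2465

36.2465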